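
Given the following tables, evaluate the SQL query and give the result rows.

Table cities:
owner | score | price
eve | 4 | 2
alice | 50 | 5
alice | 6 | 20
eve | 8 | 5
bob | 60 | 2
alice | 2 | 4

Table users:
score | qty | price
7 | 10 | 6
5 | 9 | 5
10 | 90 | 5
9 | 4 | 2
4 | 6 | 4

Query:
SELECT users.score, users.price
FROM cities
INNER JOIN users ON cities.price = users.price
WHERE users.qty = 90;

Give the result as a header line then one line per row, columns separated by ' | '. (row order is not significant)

After JOIN users (7 rows):
cities.owner | cities.score | cities.price | users.score | users.qty | users.price
eve | 4 | 2 | 9 | 4 | 2
alice | 50 | 5 | 5 | 9 | 5
alice | 50 | 5 | 10 | 90 | 5
eve | 8 | 5 | 5 | 9 | 5
eve | 8 | 5 | 10 | 90 | 5
bob | 60 | 2 | 9 | 4 | 2
alice | 2 | 4 | 4 | 6 | 4
After WHERE (2 rows):
cities.owner | cities.score | cities.price | users.score | users.qty | users.price
alice | 50 | 5 | 10 | 90 | 5
eve | 8 | 5 | 10 | 90 | 5
After SELECT (2 rows):
users.score | users.price
10 | 5
10 | 5

== RESULT ==
users.score | users.price
10 | 5
10 | 5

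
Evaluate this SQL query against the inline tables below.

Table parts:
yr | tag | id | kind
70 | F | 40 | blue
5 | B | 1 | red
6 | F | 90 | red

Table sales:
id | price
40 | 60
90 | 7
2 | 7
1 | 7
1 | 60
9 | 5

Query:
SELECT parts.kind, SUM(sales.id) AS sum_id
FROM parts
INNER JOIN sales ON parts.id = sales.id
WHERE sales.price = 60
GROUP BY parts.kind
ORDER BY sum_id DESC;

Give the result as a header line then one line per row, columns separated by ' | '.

== RESULT ==
parts.kind | sum_id
blue | 40
red | 1

Derivation:
After JOIN sales (4 rows):
parts.yr | parts.tag | parts.id | parts.kind | sales.id | sales.price
70 | F | 40 | blue | 40 | 60
5 | B | 1 | red | 1 | 7
5 | B | 1 | red | 1 | 60
6 | F | 90 | red | 90 | 7
After WHERE (2 rows):
parts.yr | parts.tag | parts.id | parts.kind | sales.id | sales.price
70 | F | 40 | blue | 40 | 60
5 | B | 1 | red | 1 | 60
After GROUP BY (2 rows):
parts.kind | sum_id
blue | 40
red | 1
After ORDER BY (2 rows):
parts.kind | sum_id
blue | 40
red | 1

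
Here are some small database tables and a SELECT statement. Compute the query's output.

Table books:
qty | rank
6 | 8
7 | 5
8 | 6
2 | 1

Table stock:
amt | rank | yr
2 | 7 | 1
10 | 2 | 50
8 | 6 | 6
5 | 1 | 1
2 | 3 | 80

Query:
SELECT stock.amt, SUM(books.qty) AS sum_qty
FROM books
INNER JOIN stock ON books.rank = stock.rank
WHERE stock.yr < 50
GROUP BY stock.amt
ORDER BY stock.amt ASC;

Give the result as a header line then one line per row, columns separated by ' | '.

== RESULT ==
stock.amt | sum_qty
5 | 2
8 | 8

Derivation:
After JOIN stock (2 rows):
books.qty | books.rank | stock.amt | stock.rank | stock.yr
8 | 6 | 8 | 6 | 6
2 | 1 | 5 | 1 | 1
After WHERE (2 rows):
books.qty | books.rank | stock.amt | stock.rank | stock.yr
8 | 6 | 8 | 6 | 6
2 | 1 | 5 | 1 | 1
After GROUP BY (2 rows):
stock.amt | sum_qty
8 | 8
5 | 2
After ORDER BY (2 rows):
stock.amt | sum_qty
5 | 2
8 | 8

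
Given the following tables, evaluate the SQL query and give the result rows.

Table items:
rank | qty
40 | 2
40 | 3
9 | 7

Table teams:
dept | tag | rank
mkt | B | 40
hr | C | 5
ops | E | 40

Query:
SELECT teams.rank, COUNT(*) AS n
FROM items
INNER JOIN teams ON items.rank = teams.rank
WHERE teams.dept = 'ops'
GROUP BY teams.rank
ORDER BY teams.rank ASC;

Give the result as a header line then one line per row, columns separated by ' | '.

After JOIN teams (4 rows):
items.rank | items.qty | teams.dept | teams.tag | teams.rank
40 | 2 | mkt | B | 40
40 | 2 | ops | E | 40
40 | 3 | mkt | B | 40
40 | 3 | ops | E | 40
After WHERE (2 rows):
items.rank | items.qty | teams.dept | teams.tag | teams.rank
40 | 2 | ops | E | 40
40 | 3 | ops | E | 40
After GROUP BY (1 rows):
teams.rank | n
40 | 2
After ORDER BY (1 rows):
teams.rank | n
40 | 2

== RESULT ==
teams.rank | n
40 | 2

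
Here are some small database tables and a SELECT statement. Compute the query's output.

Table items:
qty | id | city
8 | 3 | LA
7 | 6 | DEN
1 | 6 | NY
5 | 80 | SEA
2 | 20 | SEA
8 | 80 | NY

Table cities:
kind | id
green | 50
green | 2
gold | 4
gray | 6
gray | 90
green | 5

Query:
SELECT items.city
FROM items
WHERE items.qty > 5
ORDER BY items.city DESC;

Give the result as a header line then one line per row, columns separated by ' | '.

== RESULT ==
items.city
NY
LA
DEN

Derivation:
After WHERE (3 rows):
items.qty | items.id | items.city
8 | 3 | LA
7 | 6 | DEN
8 | 80 | NY
After SELECT (3 rows):
items.city
LA
DEN
NY
After ORDER BY (3 rows):
items.city
NY
LA
DEN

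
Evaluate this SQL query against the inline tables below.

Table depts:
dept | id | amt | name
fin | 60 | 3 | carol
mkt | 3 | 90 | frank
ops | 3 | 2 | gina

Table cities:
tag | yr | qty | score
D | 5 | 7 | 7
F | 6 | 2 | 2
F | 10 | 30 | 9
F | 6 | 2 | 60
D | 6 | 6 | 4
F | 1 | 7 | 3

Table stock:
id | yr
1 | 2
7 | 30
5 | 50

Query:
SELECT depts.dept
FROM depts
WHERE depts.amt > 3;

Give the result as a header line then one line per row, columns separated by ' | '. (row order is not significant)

== RESULT ==
depts.dept
mkt

Derivation:
After WHERE (1 rows):
depts.dept | depts.id | depts.amt | depts.name
mkt | 3 | 90 | frank
After SELECT (1 rows):
depts.dept
mkt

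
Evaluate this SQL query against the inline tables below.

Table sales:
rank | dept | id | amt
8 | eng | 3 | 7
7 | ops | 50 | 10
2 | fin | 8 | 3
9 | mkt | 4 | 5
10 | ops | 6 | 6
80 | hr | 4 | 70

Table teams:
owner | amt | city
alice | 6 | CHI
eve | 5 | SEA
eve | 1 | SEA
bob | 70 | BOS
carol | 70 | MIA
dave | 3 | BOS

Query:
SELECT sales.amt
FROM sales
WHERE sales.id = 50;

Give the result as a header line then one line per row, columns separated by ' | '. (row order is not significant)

== RESULT ==
sales.amt
10

Derivation:
After WHERE (1 rows):
sales.rank | sales.dept | sales.id | sales.amt
7 | ops | 50 | 10
After SELECT (1 rows):
sales.amt
10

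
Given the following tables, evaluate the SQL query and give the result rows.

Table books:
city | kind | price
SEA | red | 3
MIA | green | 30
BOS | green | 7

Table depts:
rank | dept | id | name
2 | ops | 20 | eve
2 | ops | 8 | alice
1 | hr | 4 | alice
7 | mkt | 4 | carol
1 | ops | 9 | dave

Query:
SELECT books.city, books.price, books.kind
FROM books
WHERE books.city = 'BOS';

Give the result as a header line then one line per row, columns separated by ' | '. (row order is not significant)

== RESULT ==
books.city | books.price | books.kind
BOS | 7 | green

Derivation:
After WHERE (1 rows):
books.city | books.kind | books.price
BOS | green | 7
After SELECT (1 rows):
books.city | books.price | books.kind
BOS | 7 | green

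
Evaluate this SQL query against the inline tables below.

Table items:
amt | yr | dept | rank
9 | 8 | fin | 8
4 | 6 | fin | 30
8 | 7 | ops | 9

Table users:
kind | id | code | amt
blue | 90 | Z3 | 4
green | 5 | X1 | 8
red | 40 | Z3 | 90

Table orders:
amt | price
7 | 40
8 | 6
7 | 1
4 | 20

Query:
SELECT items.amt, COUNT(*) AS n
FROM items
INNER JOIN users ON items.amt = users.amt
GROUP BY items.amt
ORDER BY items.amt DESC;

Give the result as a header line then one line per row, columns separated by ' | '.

== RESULT ==
items.amt | n
8 | 1
4 | 1

Derivation:
After JOIN users (2 rows):
items.amt | items.yr | items.dept | items.rank | users.kind | users.id | users.code | users.amt
4 | 6 | fin | 30 | blue | 90 | Z3 | 4
8 | 7 | ops | 9 | green | 5 | X1 | 8
After GROUP BY (2 rows):
items.amt | n
4 | 1
8 | 1
After ORDER BY (2 rows):
items.amt | n
8 | 1
4 | 1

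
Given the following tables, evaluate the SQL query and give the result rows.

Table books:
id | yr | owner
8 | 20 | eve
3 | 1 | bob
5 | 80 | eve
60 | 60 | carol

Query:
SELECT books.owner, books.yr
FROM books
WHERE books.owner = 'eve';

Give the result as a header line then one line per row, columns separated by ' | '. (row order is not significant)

After WHERE (2 rows):
books.id | books.yr | books.owner
8 | 20 | eve
5 | 80 | eve
After SELECT (2 rows):
books.owner | books.yr
eve | 20
eve | 80

== RESULT ==
books.owner | books.yr
eve | 20
eve | 80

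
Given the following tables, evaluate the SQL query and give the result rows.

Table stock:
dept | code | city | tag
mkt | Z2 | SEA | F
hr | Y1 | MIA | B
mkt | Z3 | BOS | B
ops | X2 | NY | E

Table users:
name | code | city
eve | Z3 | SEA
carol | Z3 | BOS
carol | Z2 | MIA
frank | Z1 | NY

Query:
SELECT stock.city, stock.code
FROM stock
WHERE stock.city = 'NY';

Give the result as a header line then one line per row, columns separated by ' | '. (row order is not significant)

== RESULT ==
stock.city | stock.code
NY | X2

Derivation:
After WHERE (1 rows):
stock.dept | stock.code | stock.city | stock.tag
ops | X2 | NY | E
After SELECT (1 rows):
stock.city | stock.code
NY | X2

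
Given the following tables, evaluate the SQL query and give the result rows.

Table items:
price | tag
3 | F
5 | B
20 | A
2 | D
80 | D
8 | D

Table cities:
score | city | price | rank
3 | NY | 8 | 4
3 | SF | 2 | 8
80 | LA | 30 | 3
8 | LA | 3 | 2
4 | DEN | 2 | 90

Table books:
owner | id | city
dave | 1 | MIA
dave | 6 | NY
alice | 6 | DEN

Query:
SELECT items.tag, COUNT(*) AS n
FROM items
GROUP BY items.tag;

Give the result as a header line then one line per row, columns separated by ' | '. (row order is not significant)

After GROUP BY (4 rows):
items.tag | n
F | 1
B | 1
A | 1
D | 3

== RESULT ==
items.tag | n
F | 1
B | 1
A | 1
D | 3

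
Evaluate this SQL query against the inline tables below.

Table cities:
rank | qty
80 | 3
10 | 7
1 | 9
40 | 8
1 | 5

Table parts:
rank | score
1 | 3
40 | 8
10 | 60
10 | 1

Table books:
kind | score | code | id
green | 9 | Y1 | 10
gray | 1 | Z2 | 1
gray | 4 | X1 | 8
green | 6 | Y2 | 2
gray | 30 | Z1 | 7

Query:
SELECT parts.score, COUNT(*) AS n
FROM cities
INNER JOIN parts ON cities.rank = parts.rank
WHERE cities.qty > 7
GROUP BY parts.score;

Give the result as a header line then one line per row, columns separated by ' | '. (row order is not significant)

== RESULT ==
parts.score | n
3 | 1
8 | 1

Derivation:
After JOIN parts (5 rows):
cities.rank | cities.qty | parts.rank | parts.score
10 | 7 | 10 | 60
10 | 7 | 10 | 1
1 | 9 | 1 | 3
40 | 8 | 40 | 8
1 | 5 | 1 | 3
After WHERE (2 rows):
cities.rank | cities.qty | parts.rank | parts.score
1 | 9 | 1 | 3
40 | 8 | 40 | 8
After GROUP BY (2 rows):
parts.score | n
3 | 1
8 | 1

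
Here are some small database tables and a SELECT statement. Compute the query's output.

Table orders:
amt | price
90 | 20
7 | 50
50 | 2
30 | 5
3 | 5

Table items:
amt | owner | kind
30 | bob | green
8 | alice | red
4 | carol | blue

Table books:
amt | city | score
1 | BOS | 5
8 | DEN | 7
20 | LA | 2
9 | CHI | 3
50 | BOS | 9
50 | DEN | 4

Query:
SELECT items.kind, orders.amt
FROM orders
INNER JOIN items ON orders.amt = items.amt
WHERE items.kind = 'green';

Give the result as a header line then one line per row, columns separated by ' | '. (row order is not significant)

== RESULT ==
items.kind | orders.amt
green | 30

Derivation:
After JOIN items (1 rows):
orders.amt | orders.price | items.amt | items.owner | items.kind
30 | 5 | 30 | bob | green
After WHERE (1 rows):
orders.amt | orders.price | items.amt | items.owner | items.kind
30 | 5 | 30 | bob | green
After SELECT (1 rows):
items.kind | orders.amt
green | 30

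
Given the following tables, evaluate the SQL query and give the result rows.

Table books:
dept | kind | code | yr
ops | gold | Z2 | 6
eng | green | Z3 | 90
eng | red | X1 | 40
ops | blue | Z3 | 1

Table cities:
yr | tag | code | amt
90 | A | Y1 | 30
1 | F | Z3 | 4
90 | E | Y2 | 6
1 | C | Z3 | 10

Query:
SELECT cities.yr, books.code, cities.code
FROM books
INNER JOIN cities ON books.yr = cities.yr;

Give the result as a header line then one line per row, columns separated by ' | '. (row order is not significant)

After JOIN cities (4 rows):
books.dept | books.kind | books.code | books.yr | cities.yr | cities.tag | cities.code | cities.amt
eng | green | Z3 | 90 | 90 | A | Y1 | 30
eng | green | Z3 | 90 | 90 | E | Y2 | 6
ops | blue | Z3 | 1 | 1 | F | Z3 | 4
ops | blue | Z3 | 1 | 1 | C | Z3 | 10
After SELECT (4 rows):
cities.yr | books.code | cities.code
90 | Z3 | Y1
90 | Z3 | Y2
1 | Z3 | Z3
1 | Z3 | Z3

== RESULT ==
cities.yr | books.code | cities.code
90 | Z3 | Y1
90 | Z3 | Y2
1 | Z3 | Z3
1 | Z3 | Z3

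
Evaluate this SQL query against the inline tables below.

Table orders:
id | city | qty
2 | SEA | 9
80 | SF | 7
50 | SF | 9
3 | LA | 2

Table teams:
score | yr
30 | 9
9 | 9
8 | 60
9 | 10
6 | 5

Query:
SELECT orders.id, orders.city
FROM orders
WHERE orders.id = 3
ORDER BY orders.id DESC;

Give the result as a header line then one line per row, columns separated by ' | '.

After WHERE (1 rows):
orders.id | orders.city | orders.qty
3 | LA | 2
After SELECT (1 rows):
orders.id | orders.city
3 | LA
After ORDER BY (1 rows):
orders.id | orders.city
3 | LA

== RESULT ==
orders.id | orders.city
3 | LA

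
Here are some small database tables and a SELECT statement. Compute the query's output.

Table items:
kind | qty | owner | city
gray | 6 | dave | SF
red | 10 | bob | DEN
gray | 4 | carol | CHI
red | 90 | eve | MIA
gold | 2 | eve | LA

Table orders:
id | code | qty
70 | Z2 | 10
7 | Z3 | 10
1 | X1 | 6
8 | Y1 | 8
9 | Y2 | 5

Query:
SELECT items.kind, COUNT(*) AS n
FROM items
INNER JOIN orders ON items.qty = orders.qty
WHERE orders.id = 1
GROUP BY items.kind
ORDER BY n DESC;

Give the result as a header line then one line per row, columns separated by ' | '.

After JOIN orders (3 rows):
items.kind | items.qty | items.owner | items.city | orders.id | orders.code | orders.qty
gray | 6 | dave | SF | 1 | X1 | 6
red | 10 | bob | DEN | 70 | Z2 | 10
red | 10 | bob | DEN | 7 | Z3 | 10
After WHERE (1 rows):
items.kind | items.qty | items.owner | items.city | orders.id | orders.code | orders.qty
gray | 6 | dave | SF | 1 | X1 | 6
After GROUP BY (1 rows):
items.kind | n
gray | 1
After ORDER BY (1 rows):
items.kind | n
gray | 1

== RESULT ==
items.kind | n
gray | 1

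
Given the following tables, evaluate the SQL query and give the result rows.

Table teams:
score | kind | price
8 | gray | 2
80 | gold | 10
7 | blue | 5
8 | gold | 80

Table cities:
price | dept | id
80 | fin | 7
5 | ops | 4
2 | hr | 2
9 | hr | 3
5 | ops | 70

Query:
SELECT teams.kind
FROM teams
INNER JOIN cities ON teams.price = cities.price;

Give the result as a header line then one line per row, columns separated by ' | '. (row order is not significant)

== RESULT ==
teams.kind
gray
blue
blue
gold

Derivation:
After JOIN cities (4 rows):
teams.score | teams.kind | teams.price | cities.price | cities.dept | cities.id
8 | gray | 2 | 2 | hr | 2
7 | blue | 5 | 5 | ops | 4
7 | blue | 5 | 5 | ops | 70
8 | gold | 80 | 80 | fin | 7
After SELECT (4 rows):
teams.kind
gray
blue
blue
gold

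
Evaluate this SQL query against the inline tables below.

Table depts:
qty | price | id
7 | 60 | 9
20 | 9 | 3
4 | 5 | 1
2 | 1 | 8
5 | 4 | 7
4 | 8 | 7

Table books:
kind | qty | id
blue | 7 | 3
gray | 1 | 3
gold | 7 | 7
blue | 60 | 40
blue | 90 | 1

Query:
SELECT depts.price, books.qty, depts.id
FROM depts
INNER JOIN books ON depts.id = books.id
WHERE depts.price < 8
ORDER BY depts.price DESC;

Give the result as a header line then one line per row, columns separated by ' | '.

After JOIN books (5 rows):
depts.qty | depts.price | depts.id | books.kind | books.qty | books.id
20 | 9 | 3 | blue | 7 | 3
20 | 9 | 3 | gray | 1 | 3
4 | 5 | 1 | blue | 90 | 1
5 | 4 | 7 | gold | 7 | 7
4 | 8 | 7 | gold | 7 | 7
After WHERE (2 rows):
depts.qty | depts.price | depts.id | books.kind | books.qty | books.id
4 | 5 | 1 | blue | 90 | 1
5 | 4 | 7 | gold | 7 | 7
After SELECT (2 rows):
depts.price | books.qty | depts.id
5 | 90 | 1
4 | 7 | 7
After ORDER BY (2 rows):
depts.price | books.qty | depts.id
5 | 90 | 1
4 | 7 | 7

== RESULT ==
depts.price | books.qty | depts.id
5 | 90 | 1
4 | 7 | 7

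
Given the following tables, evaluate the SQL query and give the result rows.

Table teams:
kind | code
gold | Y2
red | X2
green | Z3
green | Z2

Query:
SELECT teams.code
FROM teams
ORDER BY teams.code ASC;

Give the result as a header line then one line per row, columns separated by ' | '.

== RESULT ==
teams.code
X2
Y2
Z2
Z3

Derivation:
After SELECT (4 rows):
teams.code
Y2
X2
Z3
Z2
After ORDER BY (4 rows):
teams.code
X2
Y2
Z2
Z3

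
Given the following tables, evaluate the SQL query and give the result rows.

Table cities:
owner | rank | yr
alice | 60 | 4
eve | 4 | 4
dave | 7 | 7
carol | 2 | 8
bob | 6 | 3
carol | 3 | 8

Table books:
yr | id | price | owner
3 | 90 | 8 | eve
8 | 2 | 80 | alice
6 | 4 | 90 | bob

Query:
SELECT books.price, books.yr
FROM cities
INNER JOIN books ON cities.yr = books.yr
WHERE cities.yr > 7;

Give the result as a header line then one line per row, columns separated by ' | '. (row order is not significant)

== RESULT ==
books.price | books.yr
80 | 8
80 | 8

Derivation:
After JOIN books (3 rows):
cities.owner | cities.rank | cities.yr | books.yr | books.id | books.price | books.owner
carol | 2 | 8 | 8 | 2 | 80 | alice
bob | 6 | 3 | 3 | 90 | 8 | eve
carol | 3 | 8 | 8 | 2 | 80 | alice
After WHERE (2 rows):
cities.owner | cities.rank | cities.yr | books.yr | books.id | books.price | books.owner
carol | 2 | 8 | 8 | 2 | 80 | alice
carol | 3 | 8 | 8 | 2 | 80 | alice
After SELECT (2 rows):
books.price | books.yr
80 | 8
80 | 8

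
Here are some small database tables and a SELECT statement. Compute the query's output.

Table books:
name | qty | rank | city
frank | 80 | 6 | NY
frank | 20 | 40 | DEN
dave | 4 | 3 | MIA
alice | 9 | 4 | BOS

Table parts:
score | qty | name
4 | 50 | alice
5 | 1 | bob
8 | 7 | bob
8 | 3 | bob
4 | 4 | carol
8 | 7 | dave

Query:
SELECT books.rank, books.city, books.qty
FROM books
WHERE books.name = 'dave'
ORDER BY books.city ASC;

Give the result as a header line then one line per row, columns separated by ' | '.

== RESULT ==
books.rank | books.city | books.qty
3 | MIA | 4

Derivation:
After WHERE (1 rows):
books.name | books.qty | books.rank | books.city
dave | 4 | 3 | MIA
After SELECT (1 rows):
books.rank | books.city | books.qty
3 | MIA | 4
After ORDER BY (1 rows):
books.rank | books.city | books.qty
3 | MIA | 4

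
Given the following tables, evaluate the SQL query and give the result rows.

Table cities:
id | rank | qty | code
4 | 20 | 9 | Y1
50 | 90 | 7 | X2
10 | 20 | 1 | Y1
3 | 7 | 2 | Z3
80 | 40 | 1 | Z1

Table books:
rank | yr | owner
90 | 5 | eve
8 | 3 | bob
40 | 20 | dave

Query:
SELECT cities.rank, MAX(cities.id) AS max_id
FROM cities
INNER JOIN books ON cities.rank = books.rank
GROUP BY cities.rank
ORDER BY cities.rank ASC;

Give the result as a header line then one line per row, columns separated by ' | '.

== RESULT ==
cities.rank | max_id
40 | 80
90 | 50

Derivation:
After JOIN books (2 rows):
cities.id | cities.rank | cities.qty | cities.code | books.rank | books.yr | books.owner
50 | 90 | 7 | X2 | 90 | 5 | eve
80 | 40 | 1 | Z1 | 40 | 20 | dave
After GROUP BY (2 rows):
cities.rank | max_id
90 | 50
40 | 80
After ORDER BY (2 rows):
cities.rank | max_id
40 | 80
90 | 50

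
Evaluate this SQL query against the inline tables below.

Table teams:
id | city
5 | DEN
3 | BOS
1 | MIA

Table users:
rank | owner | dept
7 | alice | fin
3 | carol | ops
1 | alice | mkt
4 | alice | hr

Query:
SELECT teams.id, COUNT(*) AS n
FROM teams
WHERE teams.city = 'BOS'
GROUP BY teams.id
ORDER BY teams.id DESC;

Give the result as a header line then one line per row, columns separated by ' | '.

== RESULT ==
teams.id | n
3 | 1

Derivation:
After WHERE (1 rows):
teams.id | teams.city
3 | BOS
After GROUP BY (1 rows):
teams.id | n
3 | 1
After ORDER BY (1 rows):
teams.id | n
3 | 1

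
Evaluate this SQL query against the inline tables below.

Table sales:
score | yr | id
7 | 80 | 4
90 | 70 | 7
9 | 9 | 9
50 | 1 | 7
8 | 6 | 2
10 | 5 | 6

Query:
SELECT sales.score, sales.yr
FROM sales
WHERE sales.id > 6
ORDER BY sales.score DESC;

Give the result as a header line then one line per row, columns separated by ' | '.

After WHERE (3 rows):
sales.score | sales.yr | sales.id
90 | 70 | 7
9 | 9 | 9
50 | 1 | 7
After SELECT (3 rows):
sales.score | sales.yr
90 | 70
9 | 9
50 | 1
After ORDER BY (3 rows):
sales.score | sales.yr
90 | 70
50 | 1
9 | 9

== RESULT ==
sales.score | sales.yr
90 | 70
50 | 1
9 | 9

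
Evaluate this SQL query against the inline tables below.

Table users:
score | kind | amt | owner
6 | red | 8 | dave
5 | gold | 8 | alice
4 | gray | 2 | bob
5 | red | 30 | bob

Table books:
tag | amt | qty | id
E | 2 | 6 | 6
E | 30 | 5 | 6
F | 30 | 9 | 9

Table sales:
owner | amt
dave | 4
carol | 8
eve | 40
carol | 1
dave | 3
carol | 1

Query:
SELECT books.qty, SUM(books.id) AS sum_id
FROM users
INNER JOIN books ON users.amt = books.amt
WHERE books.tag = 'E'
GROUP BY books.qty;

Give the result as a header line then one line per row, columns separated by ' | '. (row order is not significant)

== RESULT ==
books.qty | sum_id
6 | 6
5 | 6

Derivation:
After JOIN books (3 rows):
users.score | users.kind | users.amt | users.owner | books.tag | books.amt | books.qty | books.id
4 | gray | 2 | bob | E | 2 | 6 | 6
5 | red | 30 | bob | E | 30 | 5 | 6
5 | red | 30 | bob | F | 30 | 9 | 9
After WHERE (2 rows):
users.score | users.kind | users.amt | users.owner | books.tag | books.amt | books.qty | books.id
4 | gray | 2 | bob | E | 2 | 6 | 6
5 | red | 30 | bob | E | 30 | 5 | 6
After GROUP BY (2 rows):
books.qty | sum_id
6 | 6
5 | 6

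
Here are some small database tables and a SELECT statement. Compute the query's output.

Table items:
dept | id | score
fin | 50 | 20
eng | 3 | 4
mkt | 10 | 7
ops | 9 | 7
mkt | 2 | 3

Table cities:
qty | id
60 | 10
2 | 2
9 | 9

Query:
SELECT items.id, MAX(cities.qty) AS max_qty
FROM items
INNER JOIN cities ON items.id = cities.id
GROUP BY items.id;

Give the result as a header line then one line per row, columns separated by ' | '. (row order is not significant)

After JOIN cities (3 rows):
items.dept | items.id | items.score | cities.qty | cities.id
mkt | 10 | 7 | 60 | 10
ops | 9 | 7 | 9 | 9
mkt | 2 | 3 | 2 | 2
After GROUP BY (3 rows):
items.id | max_qty
10 | 60
9 | 9
2 | 2

== RESULT ==
items.id | max_qty
10 | 60
9 | 9
2 | 2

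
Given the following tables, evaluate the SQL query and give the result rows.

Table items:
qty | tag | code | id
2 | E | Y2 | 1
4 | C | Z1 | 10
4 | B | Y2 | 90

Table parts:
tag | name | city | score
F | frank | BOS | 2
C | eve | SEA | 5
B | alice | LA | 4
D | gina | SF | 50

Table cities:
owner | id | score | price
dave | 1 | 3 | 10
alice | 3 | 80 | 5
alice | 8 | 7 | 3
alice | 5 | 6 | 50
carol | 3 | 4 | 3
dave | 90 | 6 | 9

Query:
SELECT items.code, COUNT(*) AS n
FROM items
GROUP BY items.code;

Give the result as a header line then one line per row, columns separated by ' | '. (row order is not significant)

After GROUP BY (2 rows):
items.code | n
Y2 | 2
Z1 | 1

== RESULT ==
items.code | n
Y2 | 2
Z1 | 1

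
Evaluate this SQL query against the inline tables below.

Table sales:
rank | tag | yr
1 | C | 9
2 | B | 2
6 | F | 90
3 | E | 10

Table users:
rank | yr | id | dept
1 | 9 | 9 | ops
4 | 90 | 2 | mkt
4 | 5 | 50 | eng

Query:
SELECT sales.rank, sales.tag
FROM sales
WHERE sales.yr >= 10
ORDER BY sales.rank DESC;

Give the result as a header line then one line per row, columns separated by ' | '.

== RESULT ==
sales.rank | sales.tag
6 | F
3 | E

Derivation:
After WHERE (2 rows):
sales.rank | sales.tag | sales.yr
6 | F | 90
3 | E | 10
After SELECT (2 rows):
sales.rank | sales.tag
6 | F
3 | E
After ORDER BY (2 rows):
sales.rank | sales.tag
6 | F
3 | E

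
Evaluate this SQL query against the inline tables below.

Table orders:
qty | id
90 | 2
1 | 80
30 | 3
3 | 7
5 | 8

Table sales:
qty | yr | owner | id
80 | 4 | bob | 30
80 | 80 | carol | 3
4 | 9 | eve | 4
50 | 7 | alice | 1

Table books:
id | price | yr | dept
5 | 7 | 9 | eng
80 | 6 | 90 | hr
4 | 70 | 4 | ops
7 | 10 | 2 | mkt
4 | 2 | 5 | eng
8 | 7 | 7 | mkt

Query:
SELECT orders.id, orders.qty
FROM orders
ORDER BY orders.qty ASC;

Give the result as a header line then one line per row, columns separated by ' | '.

== RESULT ==
orders.id | orders.qty
80 | 1
7 | 3
8 | 5
3 | 30
2 | 90

Derivation:
After SELECT (5 rows):
orders.id | orders.qty
2 | 90
80 | 1
3 | 30
7 | 3
8 | 5
After ORDER BY (5 rows):
orders.id | orders.qty
80 | 1
7 | 3
8 | 5
3 | 30
2 | 90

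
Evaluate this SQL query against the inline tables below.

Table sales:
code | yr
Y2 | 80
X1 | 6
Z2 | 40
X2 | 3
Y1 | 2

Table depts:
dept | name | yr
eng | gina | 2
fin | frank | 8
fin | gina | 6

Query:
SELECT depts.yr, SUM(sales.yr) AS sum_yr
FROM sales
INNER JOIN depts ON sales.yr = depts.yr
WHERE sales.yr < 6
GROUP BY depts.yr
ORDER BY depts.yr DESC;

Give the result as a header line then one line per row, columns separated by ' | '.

After JOIN depts (2 rows):
sales.code | sales.yr | depts.dept | depts.name | depts.yr
X1 | 6 | fin | gina | 6
Y1 | 2 | eng | gina | 2
After WHERE (1 rows):
sales.code | sales.yr | depts.dept | depts.name | depts.yr
Y1 | 2 | eng | gina | 2
After GROUP BY (1 rows):
depts.yr | sum_yr
2 | 2
After ORDER BY (1 rows):
depts.yr | sum_yr
2 | 2

== RESULT ==
depts.yr | sum_yr
2 | 2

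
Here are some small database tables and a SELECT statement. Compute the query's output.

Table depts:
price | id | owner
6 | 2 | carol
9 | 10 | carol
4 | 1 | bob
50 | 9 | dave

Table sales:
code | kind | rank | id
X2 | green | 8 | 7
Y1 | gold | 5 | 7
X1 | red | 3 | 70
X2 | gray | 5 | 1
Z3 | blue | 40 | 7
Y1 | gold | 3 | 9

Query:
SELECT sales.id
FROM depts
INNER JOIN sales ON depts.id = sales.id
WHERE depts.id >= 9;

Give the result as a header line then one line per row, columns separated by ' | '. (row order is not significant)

After JOIN sales (2 rows):
depts.price | depts.id | depts.owner | sales.code | sales.kind | sales.rank | sales.id
4 | 1 | bob | X2 | gray | 5 | 1
50 | 9 | dave | Y1 | gold | 3 | 9
After WHERE (1 rows):
depts.price | depts.id | depts.owner | sales.code | sales.kind | sales.rank | sales.id
50 | 9 | dave | Y1 | gold | 3 | 9
After SELECT (1 rows):
sales.id
9

== RESULT ==
sales.id
9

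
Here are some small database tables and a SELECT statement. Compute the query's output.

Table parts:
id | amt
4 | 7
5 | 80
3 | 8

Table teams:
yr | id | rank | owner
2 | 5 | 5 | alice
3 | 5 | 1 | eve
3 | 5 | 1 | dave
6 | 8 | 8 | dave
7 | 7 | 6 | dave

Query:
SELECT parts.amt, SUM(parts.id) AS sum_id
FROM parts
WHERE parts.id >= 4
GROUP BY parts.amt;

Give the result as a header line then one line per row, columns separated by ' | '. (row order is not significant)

After WHERE (2 rows):
parts.id | parts.amt
4 | 7
5 | 80
After GROUP BY (2 rows):
parts.amt | sum_id
7 | 4
80 | 5

== RESULT ==
parts.amt | sum_id
7 | 4
80 | 5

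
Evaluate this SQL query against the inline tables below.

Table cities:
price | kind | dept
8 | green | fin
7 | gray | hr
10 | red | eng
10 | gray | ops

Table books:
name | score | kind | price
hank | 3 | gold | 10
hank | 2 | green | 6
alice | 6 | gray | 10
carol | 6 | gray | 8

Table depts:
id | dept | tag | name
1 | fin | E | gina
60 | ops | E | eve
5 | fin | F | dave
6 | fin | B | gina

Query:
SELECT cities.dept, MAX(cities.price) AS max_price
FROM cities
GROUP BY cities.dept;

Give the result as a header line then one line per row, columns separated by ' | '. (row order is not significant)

== RESULT ==
cities.dept | max_price
fin | 8
hr | 7
eng | 10
ops | 10

Derivation:
After GROUP BY (4 rows):
cities.dept | max_price
fin | 8
hr | 7
eng | 10
ops | 10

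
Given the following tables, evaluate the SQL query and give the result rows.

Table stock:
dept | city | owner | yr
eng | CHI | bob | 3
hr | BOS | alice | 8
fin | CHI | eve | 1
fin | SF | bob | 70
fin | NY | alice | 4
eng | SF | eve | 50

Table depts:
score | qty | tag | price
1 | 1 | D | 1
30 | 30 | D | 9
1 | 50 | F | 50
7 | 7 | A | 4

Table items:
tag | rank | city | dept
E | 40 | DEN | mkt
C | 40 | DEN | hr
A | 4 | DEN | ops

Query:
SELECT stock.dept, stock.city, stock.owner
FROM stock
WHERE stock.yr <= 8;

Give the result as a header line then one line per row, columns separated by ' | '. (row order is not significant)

== RESULT ==
stock.dept | stock.city | stock.owner
eng | CHI | bob
hr | BOS | alice
fin | CHI | eve
fin | NY | alice

Derivation:
After WHERE (4 rows):
stock.dept | stock.city | stock.owner | stock.yr
eng | CHI | bob | 3
hr | BOS | alice | 8
fin | CHI | eve | 1
fin | NY | alice | 4
After SELECT (4 rows):
stock.dept | stock.city | stock.owner
eng | CHI | bob
hr | BOS | alice
fin | CHI | eve
fin | NY | alice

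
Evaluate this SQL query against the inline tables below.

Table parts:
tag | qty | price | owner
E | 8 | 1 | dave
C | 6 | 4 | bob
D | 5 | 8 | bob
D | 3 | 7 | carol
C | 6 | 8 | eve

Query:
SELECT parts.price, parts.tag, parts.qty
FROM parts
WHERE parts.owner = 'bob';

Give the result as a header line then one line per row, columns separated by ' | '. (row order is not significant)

After WHERE (2 rows):
parts.tag | parts.qty | parts.price | parts.owner
C | 6 | 4 | bob
D | 5 | 8 | bob
After SELECT (2 rows):
parts.price | parts.tag | parts.qty
4 | C | 6
8 | D | 5

== RESULT ==
parts.price | parts.tag | parts.qty
4 | C | 6
8 | D | 5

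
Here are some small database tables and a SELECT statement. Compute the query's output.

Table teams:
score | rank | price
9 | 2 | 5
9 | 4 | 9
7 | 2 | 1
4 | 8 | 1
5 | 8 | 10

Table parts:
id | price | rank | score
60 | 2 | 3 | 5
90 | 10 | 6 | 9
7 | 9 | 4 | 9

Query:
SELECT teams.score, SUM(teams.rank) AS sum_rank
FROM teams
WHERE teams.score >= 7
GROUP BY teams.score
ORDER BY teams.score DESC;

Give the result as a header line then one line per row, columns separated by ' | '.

== RESULT ==
teams.score | sum_rank
9 | 6
7 | 2

Derivation:
After WHERE (3 rows):
teams.score | teams.rank | teams.price
9 | 2 | 5
9 | 4 | 9
7 | 2 | 1
After GROUP BY (2 rows):
teams.score | sum_rank
9 | 6
7 | 2
After ORDER BY (2 rows):
teams.score | sum_rank
9 | 6
7 | 2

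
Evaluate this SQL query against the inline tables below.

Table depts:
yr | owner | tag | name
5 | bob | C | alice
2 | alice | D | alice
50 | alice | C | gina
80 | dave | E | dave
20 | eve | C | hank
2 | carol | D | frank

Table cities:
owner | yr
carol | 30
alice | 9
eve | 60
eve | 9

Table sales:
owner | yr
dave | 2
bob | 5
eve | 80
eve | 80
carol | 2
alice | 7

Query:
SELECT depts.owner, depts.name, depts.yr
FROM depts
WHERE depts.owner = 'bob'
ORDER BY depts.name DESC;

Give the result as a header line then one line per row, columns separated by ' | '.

After WHERE (1 rows):
depts.yr | depts.owner | depts.tag | depts.name
5 | bob | C | alice
After SELECT (1 rows):
depts.owner | depts.name | depts.yr
bob | alice | 5
After ORDER BY (1 rows):
depts.owner | depts.name | depts.yr
bob | alice | 5

== RESULT ==
depts.owner | depts.name | depts.yr
bob | alice | 5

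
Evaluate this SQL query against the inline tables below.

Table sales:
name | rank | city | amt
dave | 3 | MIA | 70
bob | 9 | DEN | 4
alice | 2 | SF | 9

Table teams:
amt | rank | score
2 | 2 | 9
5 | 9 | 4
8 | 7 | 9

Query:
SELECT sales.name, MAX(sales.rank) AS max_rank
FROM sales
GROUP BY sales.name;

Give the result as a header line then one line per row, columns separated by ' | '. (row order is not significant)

After GROUP BY (3 rows):
sales.name | max_rank
dave | 3
bob | 9
alice | 2

== RESULT ==
sales.name | max_rank
dave | 3
bob | 9
alice | 2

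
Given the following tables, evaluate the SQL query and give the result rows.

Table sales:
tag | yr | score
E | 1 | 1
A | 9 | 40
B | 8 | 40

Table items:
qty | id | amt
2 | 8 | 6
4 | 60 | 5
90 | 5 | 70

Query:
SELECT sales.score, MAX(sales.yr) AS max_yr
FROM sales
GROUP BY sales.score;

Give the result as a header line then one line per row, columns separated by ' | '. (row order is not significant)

After GROUP BY (2 rows):
sales.score | max_yr
1 | 1
40 | 9

== RESULT ==
sales.score | max_yr
1 | 1
40 | 9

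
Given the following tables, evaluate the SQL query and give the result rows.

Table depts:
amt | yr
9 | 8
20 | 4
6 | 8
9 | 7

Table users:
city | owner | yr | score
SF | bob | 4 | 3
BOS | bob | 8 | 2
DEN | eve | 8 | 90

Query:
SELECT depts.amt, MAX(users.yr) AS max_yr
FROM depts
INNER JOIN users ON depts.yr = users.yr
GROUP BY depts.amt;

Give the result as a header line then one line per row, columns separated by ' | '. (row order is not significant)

== RESULT ==
depts.amt | max_yr
9 | 8
20 | 4
6 | 8

Derivation:
After JOIN users (5 rows):
depts.amt | depts.yr | users.city | users.owner | users.yr | users.score
9 | 8 | BOS | bob | 8 | 2
9 | 8 | DEN | eve | 8 | 90
20 | 4 | SF | bob | 4 | 3
6 | 8 | BOS | bob | 8 | 2
6 | 8 | DEN | eve | 8 | 90
After GROUP BY (3 rows):
depts.amt | max_yr
9 | 8
20 | 4
6 | 8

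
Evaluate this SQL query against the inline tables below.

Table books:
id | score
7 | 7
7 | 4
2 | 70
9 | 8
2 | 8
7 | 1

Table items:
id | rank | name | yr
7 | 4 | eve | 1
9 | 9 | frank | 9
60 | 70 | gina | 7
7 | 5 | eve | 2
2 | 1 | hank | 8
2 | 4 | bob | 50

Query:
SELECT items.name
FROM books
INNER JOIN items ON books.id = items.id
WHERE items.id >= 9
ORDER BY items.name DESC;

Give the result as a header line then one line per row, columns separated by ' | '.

After JOIN items (11 rows):
books.id | books.score | items.id | items.rank | items.name | items.yr
7 | 7 | 7 | 4 | eve | 1
7 | 7 | 7 | 5 | eve | 2
7 | 4 | 7 | 4 | eve | 1
7 | 4 | 7 | 5 | eve | 2
2 | 70 | 2 | 1 | hank | 8
2 | 70 | 2 | 4 | bob | 50
9 | 8 | 9 | 9 | frank | 9
2 | 8 | 2 | 1 | hank | 8
2 | 8 | 2 | 4 | bob | 50
7 | 1 | 7 | 4 | eve | 1
7 | 1 | 7 | 5 | eve | 2
After WHERE (1 rows):
books.id | books.score | items.id | items.rank | items.name | items.yr
9 | 8 | 9 | 9 | frank | 9
After SELECT (1 rows):
items.name
frank
After ORDER BY (1 rows):
items.name
frank

== RESULT ==
items.name
frank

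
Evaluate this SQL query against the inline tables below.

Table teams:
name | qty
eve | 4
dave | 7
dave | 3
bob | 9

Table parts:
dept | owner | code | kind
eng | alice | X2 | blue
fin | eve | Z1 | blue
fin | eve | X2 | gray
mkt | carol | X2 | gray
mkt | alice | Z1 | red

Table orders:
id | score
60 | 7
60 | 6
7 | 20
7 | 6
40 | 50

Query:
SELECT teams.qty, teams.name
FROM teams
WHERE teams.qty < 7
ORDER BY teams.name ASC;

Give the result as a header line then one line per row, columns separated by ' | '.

== RESULT ==
teams.qty | teams.name
3 | dave
4 | eve

Derivation:
After WHERE (2 rows):
teams.name | teams.qty
eve | 4
dave | 3
After SELECT (2 rows):
teams.qty | teams.name
4 | eve
3 | dave
After ORDER BY (2 rows):
teams.qty | teams.name
3 | dave
4 | eve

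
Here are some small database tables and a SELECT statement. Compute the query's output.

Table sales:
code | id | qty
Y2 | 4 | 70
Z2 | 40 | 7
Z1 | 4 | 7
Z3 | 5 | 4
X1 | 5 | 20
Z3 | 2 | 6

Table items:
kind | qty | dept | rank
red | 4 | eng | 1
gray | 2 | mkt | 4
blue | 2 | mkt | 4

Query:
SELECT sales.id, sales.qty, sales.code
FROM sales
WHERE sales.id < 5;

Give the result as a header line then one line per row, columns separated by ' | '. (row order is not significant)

== RESULT ==
sales.id | sales.qty | sales.code
4 | 70 | Y2
4 | 7 | Z1
2 | 6 | Z3

Derivation:
After WHERE (3 rows):
sales.code | sales.id | sales.qty
Y2 | 4 | 70
Z1 | 4 | 7
Z3 | 2 | 6
After SELECT (3 rows):
sales.id | sales.qty | sales.code
4 | 70 | Y2
4 | 7 | Z1
2 | 6 | Z3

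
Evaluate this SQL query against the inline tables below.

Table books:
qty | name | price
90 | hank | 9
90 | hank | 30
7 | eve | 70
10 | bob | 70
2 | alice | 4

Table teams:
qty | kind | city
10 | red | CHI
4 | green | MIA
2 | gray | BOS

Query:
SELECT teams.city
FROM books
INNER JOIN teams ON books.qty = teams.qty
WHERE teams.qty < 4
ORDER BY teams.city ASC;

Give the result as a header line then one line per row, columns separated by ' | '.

== RESULT ==
teams.city
BOS

Derivation:
After JOIN teams (2 rows):
books.qty | books.name | books.price | teams.qty | teams.kind | teams.city
10 | bob | 70 | 10 | red | CHI
2 | alice | 4 | 2 | gray | BOS
After WHERE (1 rows):
books.qty | books.name | books.price | teams.qty | teams.kind | teams.city
2 | alice | 4 | 2 | gray | BOS
After SELECT (1 rows):
teams.city
BOS
After ORDER BY (1 rows):
teams.city
BOS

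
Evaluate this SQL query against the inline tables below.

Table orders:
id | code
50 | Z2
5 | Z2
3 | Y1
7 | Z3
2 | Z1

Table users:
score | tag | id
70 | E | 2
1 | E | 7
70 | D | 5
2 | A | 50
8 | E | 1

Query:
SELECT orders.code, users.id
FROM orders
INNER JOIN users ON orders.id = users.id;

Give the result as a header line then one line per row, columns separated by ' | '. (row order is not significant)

After JOIN users (4 rows):
orders.id | orders.code | users.score | users.tag | users.id
50 | Z2 | 2 | A | 50
5 | Z2 | 70 | D | 5
7 | Z3 | 1 | E | 7
2 | Z1 | 70 | E | 2
After SELECT (4 rows):
orders.code | users.id
Z2 | 50
Z2 | 5
Z3 | 7
Z1 | 2

== RESULT ==
orders.code | users.id
Z2 | 50
Z2 | 5
Z3 | 7
Z1 | 2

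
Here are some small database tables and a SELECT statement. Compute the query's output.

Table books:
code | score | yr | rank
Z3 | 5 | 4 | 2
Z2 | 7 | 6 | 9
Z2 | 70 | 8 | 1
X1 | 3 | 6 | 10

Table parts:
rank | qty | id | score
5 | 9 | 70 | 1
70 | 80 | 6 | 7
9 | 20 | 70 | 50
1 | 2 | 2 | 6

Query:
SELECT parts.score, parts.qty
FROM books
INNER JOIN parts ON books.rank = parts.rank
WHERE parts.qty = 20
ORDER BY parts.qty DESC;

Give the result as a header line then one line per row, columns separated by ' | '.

After JOIN parts (2 rows):
books.code | books.score | books.yr | books.rank | parts.rank | parts.qty | parts.id | parts.score
Z2 | 7 | 6 | 9 | 9 | 20 | 70 | 50
Z2 | 70 | 8 | 1 | 1 | 2 | 2 | 6
After WHERE (1 rows):
books.code | books.score | books.yr | books.rank | parts.rank | parts.qty | parts.id | parts.score
Z2 | 7 | 6 | 9 | 9 | 20 | 70 | 50
After SELECT (1 rows):
parts.score | parts.qty
50 | 20
After ORDER BY (1 rows):
parts.score | parts.qty
50 | 20

== RESULT ==
parts.score | parts.qty
50 | 20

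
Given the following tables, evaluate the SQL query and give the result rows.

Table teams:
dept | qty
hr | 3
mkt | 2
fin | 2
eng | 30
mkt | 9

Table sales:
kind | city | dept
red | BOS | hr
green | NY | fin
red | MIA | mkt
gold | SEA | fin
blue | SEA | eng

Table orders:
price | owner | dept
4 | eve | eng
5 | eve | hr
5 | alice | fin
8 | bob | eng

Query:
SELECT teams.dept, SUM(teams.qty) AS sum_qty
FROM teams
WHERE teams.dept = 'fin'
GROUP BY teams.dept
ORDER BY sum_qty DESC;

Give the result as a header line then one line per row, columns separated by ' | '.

After WHERE (1 rows):
teams.dept | teams.qty
fin | 2
After GROUP BY (1 rows):
teams.dept | sum_qty
fin | 2
After ORDER BY (1 rows):
teams.dept | sum_qty
fin | 2

== RESULT ==
teams.dept | sum_qty
fin | 2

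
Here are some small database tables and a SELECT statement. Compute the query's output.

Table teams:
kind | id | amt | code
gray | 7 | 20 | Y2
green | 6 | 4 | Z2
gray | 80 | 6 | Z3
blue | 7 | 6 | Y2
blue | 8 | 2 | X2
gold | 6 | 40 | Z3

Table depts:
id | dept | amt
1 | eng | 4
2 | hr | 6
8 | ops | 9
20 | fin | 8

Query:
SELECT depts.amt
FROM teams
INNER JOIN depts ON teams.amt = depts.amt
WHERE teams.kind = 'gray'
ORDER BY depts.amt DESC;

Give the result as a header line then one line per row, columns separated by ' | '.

== RESULT ==
depts.amt
6

Derivation:
After JOIN depts (3 rows):
teams.kind | teams.id | teams.amt | teams.code | depts.id | depts.dept | depts.amt
green | 6 | 4 | Z2 | 1 | eng | 4
gray | 80 | 6 | Z3 | 2 | hr | 6
blue | 7 | 6 | Y2 | 2 | hr | 6
After WHERE (1 rows):
teams.kind | teams.id | teams.amt | teams.code | depts.id | depts.dept | depts.amt
gray | 80 | 6 | Z3 | 2 | hr | 6
After SELECT (1 rows):
depts.amt
6
After ORDER BY (1 rows):
depts.amt
6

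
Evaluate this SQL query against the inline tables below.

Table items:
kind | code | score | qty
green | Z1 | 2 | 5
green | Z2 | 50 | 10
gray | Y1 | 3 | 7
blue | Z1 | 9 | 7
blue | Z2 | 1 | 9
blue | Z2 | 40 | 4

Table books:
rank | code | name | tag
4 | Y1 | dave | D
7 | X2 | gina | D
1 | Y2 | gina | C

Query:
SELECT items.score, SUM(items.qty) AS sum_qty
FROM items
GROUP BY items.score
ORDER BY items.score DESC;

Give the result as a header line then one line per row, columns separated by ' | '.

== RESULT ==
items.score | sum_qty
50 | 10
40 | 4
9 | 7
3 | 7
2 | 5
1 | 9

Derivation:
After GROUP BY (6 rows):
items.score | sum_qty
2 | 5
50 | 10
3 | 7
9 | 7
1 | 9
40 | 4
After ORDER BY (6 rows):
items.score | sum_qty
50 | 10
40 | 4
9 | 7
3 | 7
2 | 5
1 | 9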